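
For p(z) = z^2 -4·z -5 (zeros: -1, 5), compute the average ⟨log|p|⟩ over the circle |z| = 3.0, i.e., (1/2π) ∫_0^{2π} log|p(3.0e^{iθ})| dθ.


Zeros: -1, 5; r = 3.0.
Inside |z| < r: -1. Outside (|z| ≥ r): 5.
p(0) = -5, so log|p(0)| = log(5) = 1.6094.
Apply Jensen: I(r) = log|p(0)| + Σ_k log(r/|z_k|), summed over zeros inside |z| < r.
  log(r/|z_k|) for z_k = -1: log(3.0/1) = 1.0986
  Outside zeros (5) contribute nothing to the Jensen sum.
Sum over inside zeros: 1.0986.
I(r) = log|p(0)| + (inside sum) = 1.6094 + 1.0986 = 2.7081.
Note: since some zeros are outside |z| ≤ r, the simplified n·log(r) form does NOT apply — only the inside zeros contribute.

I(r) ≈ 2.7081.


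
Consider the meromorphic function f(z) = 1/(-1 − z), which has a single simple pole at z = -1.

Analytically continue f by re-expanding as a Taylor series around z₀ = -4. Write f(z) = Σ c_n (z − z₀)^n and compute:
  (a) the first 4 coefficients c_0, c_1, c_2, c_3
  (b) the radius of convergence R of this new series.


Let w = z − z₀, so z = z₀ + w.
Then -1 − z = -1 − (z₀ + w) = (-1 − z₀) − w = 3 − w.
f(z) = 1/(3 − w) = (1/(3)) · 1/(1 − w/(3)) = Σ_{n≥0} w^n / (3)^(n+1).
So c_n = 1/(3)^(n+1):
  c_0 = 1/(3)^1 = 1/3.
  c_1 = 1/(3)^2 = 1/9.
  c_2 = 1/(3)^3 = 1/27.
  c_3 = 1/(3)^4 = 1/81.
The series is valid for |w/d| < 1, i.e. |z − z₀| < |d|.
Radius of convergence: R = |-1 − z₀| = |3| = 3 (distance from z₀ to the singularity z = -1).

c_0 = 1/3, c_1 = 1/9, c_2 = 1/27, c_3 = 1/81; R = 3.


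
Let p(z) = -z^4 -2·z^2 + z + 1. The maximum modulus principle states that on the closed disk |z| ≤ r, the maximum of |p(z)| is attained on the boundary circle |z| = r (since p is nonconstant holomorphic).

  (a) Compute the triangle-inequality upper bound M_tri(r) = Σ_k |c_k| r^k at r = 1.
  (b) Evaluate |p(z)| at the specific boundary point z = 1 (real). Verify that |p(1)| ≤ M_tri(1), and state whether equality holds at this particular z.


Coefficients: c_0 = 1, c_1 = 1, c_2 = -2, c_3 = 0, c_4 = -1. Radius r = 1.
Part (a). Triangle bound: M_tri(r) = Σ_k |c_k| r^k
  = |1|·1^0 + |1|·1^1 + |-2|·1^2 + |0|·1^3 + |-1|·1^4
  = 1 + 1 + 2 + 0 + 1 = 5.
This bounds M(r) := max_{|z|=r} |p(z)| from above; equality holds iff all terms c_k z^k can be made to align in phase at a single z on |z|=r.
Part (b). At z = 1 (real, on the circle |z| = r):
  p(1) = (1)·1^0 + (1)·1^1 + (-2)·1^2 + (0)·1^3 + (-1)·1^4 = -1.
  |p(1)| = 1.
Check: |p(1)| = 1 ≤ 5 = M_tri(1). ✓ Equality does not hold at z = 1 (the coefficients have mixed signs, so the terms do not all align in phase there).

M_tri(1) = 5; |p(1)| = 1; equality at z=1: no.


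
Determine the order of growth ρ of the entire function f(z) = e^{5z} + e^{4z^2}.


Each summand is entire of order 1 and 2 respectively (as in the single-exponential case). The order of a sum is at most the max of the orders, so ρ ≤ 2. For the lower bound: on |z|=r choose arg z so that 4z^2 is real positive; then |e^{4z^2}| = e^{4r^2} while |e^{5z}| ≤ e^{5r^1} = o(e^{4r^2}). So |f| ≥ e^{4r^2}(1 − o(1)) and ρ ≥ 2. Hence ρ = max(1, 2) = 2.
Therefore ρ = 2.

Order ρ = 2.


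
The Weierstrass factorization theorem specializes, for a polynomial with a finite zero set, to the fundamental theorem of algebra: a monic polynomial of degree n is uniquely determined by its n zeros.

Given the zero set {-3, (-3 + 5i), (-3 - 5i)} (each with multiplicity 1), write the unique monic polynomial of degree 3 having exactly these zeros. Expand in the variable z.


The polynomial is p(z) = ∏_{α ∈ S} (z − α), where S = {-3, (-3 + 5i), (-3 - 5i)}.
Expanding the product yields: p(z) = z^3 + 9·z^2 + 52·z + 102.
Note conjugate pairs combine to real quadratics: (z − (-3+5i))(z − (-3−5i)) = z² + 6z + 34.
The resulting polynomial has degree 3 and real coefficients as required.

p(z) = z^3 + 9·z^2 + 52·z + 102.


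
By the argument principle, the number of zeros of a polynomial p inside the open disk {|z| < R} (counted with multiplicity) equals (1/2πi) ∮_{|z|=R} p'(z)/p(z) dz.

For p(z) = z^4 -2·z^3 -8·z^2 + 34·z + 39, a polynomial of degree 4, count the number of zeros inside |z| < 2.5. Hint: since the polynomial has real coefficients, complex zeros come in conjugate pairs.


The zeros of p are: -3, -1, (3 + 2i), (3 - 2i).
Their magnitudes are: 3, 1, 3.606, 3.606.
Zeros with |z| < R = 2.5: -1.
Count = 1.
By the argument principle, (1/2πi) ∮_{|z|=R} p'(z)/p(z) dz equals exactly this count.

Number of zeros inside |z| < 2.5: 1.


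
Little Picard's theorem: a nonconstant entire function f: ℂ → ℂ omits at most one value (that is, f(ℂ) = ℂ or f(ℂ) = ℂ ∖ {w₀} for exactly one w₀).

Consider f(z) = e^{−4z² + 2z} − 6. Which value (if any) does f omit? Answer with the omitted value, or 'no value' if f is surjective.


Little Picard bounds the complement of f(ℂ) to at most one point.
The exponent g(z) = −4z² + 2z is a nonconstant polynomial, hence surjective onto ℂ. So e^{g(z)} takes every value in {e^w : w ∈ ℂ} = ℂ ∖ {0}. Adding -6 shifts the range to ℂ ∖ {-6}. f omits exactly -6.

Omitted value: -6.


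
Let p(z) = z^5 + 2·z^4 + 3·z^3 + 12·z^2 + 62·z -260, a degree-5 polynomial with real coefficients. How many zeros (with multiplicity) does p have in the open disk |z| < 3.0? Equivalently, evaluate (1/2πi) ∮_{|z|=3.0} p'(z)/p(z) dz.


The zeros of p are: 2, (1 + 3i), (1 - 3i), (-3 + 2i), (-3 - 2i).
Their magnitudes are: 2, 3.162, 3.162, 3.606, 3.606.
Zeros with |z| < R = 3.0: 2.
Count = 1.
By the argument principle, (1/2πi) ∮_{|z|=R} p'(z)/p(z) dz equals exactly this count.

Number of zeros inside |z| < 3.0: 1.


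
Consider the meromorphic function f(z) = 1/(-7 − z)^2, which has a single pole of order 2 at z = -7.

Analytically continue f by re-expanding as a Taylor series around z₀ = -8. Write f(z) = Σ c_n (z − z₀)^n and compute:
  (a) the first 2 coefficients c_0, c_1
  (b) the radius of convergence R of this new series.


Let w = z − z₀, so z = z₀ + w.
Then -7 − z = -7 − (z₀ + w) = (-7 − z₀) − w = 1 − w.
f(z) = 1/(1 − w)^2 = (1/(1)^2) · (1 − w/(1))^{−2}.
By the binomial series (1−u)^{−2} = Σ_{n≥0} C(n+1, 1) u^n for |u|<1, with u = w/(1):
  c_n = C(n+1, 1) / (1)^(n+2).
  c_0 = 1/(1)^2 = 1.
  c_1 = 2/(1)^3 = 2.
The series is valid for |w/d| < 1, i.e. |z − z₀| < |d|.
Radius of convergence: R = |-7 − z₀| = |1| = 1 (distance from z₀ to the singularity z = -7).

c_0 = 1, c_1 = 2; R = 1.


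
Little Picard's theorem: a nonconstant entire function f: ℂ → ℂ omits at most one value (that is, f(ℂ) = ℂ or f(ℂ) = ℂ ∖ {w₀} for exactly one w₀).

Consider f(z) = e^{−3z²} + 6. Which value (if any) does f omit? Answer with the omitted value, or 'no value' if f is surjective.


Little Picard bounds the complement of f(ℂ) to at most one point.
The exponent g(z) = −3z² is a nonconstant polynomial, hence surjective onto ℂ. So e^{g(z)} takes every value in {e^w : w ∈ ℂ} = ℂ ∖ {0}. Adding 6 shifts the range to ℂ ∖ {6}. f omits exactly 6.

Omitted value: 6.


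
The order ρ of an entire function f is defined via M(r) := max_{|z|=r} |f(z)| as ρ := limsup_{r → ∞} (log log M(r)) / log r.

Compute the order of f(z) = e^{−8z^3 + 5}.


|e^{−8z^3 + 5}| = e^{Re(-8·z^3) + 5} ≤ e^{8|z|^3 + 5} = e^{8r^3 + 5} on |z| = r, so ρ ≤ 3. Choosing z on |z|=r so that -8·z^3 is real positive (always possible by picking arg z appropriately) gives |f(z)| = e^{8r^3 + 5}, matching the bound. The additive constant 5 does not affect log log M(r) ~ 3·log r. Hence ρ = 3.
Therefore ρ = 3.

Order ρ = 3.


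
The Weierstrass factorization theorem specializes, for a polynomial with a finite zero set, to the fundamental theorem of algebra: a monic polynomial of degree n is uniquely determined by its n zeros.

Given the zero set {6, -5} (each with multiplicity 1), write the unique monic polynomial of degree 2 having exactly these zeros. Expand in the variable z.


The polynomial is p(z) = ∏_{α ∈ S} (z − α), where S = {6, -5}.
Expanding the product yields: p(z) = z^2 -z -30.
The resulting polynomial has degree 2 and real coefficients as required.

p(z) = z^2 -z -30.


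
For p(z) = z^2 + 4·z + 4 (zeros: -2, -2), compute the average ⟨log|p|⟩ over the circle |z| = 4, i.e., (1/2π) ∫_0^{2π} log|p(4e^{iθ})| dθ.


Zeros: -2, -2; r = 4.
Inside |z| < r: -2, -2. Outside (|z| ≥ r): ∅.
p(0) = 4, so log|p(0)| = log(4) = 1.3863.
Apply Jensen: I(r) = log|p(0)| + Σ_k log(r/|z_k|), summed over zeros inside |z| < r.
  log(r/|z_k|) for z_k = -2: log(4/2) = 0.6931
  log(r/|z_k|) for z_k = -2: log(4/2) = 0.6931
Sum over inside zeros: 1.3863.
I(r) = log|p(0)| + (inside sum) = 1.3863 + 1.3863 = 2.7726.
Closed form (all zeros inside, monic): I(r) = n·log(r) = 2·log(4) = 2.7726. ✓

I(r) ≈ 2.7726.


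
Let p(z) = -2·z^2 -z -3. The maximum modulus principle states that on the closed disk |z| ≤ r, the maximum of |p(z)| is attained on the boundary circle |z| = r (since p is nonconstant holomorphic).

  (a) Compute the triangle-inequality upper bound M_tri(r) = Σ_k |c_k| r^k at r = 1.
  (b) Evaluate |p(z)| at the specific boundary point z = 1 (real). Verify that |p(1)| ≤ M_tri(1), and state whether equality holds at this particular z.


Coefficients: c_0 = -3, c_1 = -1, c_2 = -2. Radius r = 1.
Part (a). Triangle bound: M_tri(r) = Σ_k |c_k| r^k
  = |-3|·1^0 + |-1|·1^1 + |-2|·1^2
  = 3 + 1 + 2 = 6.
This bounds M(r) := max_{|z|=r} |p(z)| from above; equality holds iff all terms c_k z^k can be made to align in phase at a single z on |z|=r.
Part (b). At z = 1 (real, on the circle |z| = r):
  p(1) = (-3)·1^0 + (-1)·1^1 + (-2)·1^2 = -6.
  |p(1)| = 6.
Since all nonzero coefficients share the same sign, |p(1)| = 6 = M_tri(1); the triangle bound is attained at z = 1, so in fact M(r) = 6.

M_tri(1) = 6; |p(1)| = 6; equality at z=1: yes.


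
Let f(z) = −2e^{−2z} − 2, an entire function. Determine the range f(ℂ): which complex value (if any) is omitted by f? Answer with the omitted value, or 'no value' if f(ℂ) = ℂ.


Little Picard bounds the complement of f(ℂ) to at most one point.
e^{−2z} is never zero on ℂ, so -2·e^{−2z} takes every value in ℂ ∖ {0}. Adding -2 shifts the range to ℂ ∖ {-2}. Thus f omits exactly the value -2.

Omitted value: -2.


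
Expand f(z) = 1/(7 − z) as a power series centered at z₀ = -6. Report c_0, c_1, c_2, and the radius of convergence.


Let w = z − z₀, so z = z₀ + w.
Then 7 − z = 7 − (z₀ + w) = (7 − z₀) − w = 13 − w.
f(z) = 1/(13 − w) = (1/(13)) · 1/(1 − w/(13)) = Σ_{n≥0} w^n / (13)^(n+1).
So c_n = 1/(13)^(n+1):
  c_0 = 1/(13)^1 = 1/13.
  c_1 = 1/(13)^2 = 1/169.
  c_2 = 1/(13)^3 = 1/2197.
The series is valid for |w/d| < 1, i.e. |z − z₀| < |d|.
Radius of convergence: R = |7 − z₀| = |13| = 13 (distance from z₀ to the singularity z = 7).

c_0 = 1/13, c_1 = 1/169, c_2 = 1/2197; R = 13.


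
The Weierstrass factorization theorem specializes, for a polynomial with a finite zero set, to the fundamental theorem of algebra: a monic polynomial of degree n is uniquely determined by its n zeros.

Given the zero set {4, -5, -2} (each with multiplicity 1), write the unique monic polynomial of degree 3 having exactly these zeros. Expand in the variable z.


The polynomial is p(z) = ∏_{α ∈ S} (z − α), where S = {4, -5, -2}.
Expanding the product yields: p(z) = z^3 + 3·z^2 -18·z -40.
The resulting polynomial has degree 3 and real coefficients as required.

p(z) = z^3 + 3·z^2 -18·z -40.


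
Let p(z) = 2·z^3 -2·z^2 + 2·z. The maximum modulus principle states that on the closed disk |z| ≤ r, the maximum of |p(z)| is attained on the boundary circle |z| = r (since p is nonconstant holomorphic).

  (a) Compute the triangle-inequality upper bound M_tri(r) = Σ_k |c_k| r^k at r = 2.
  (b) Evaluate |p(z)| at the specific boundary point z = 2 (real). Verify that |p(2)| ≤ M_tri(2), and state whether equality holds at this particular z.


Coefficients: c_0 = 0, c_1 = 2, c_2 = -2, c_3 = 2. Radius r = 2.
Part (a). Triangle bound: M_tri(r) = Σ_k |c_k| r^k
  = |0|·2^0 + |2|·2^1 + |-2|·2^2 + |2|·2^3
  = 0 + 4 + 8 + 16 = 28.
This bounds M(r) := max_{|z|=r} |p(z)| from above; equality holds iff all terms c_k z^k can be made to align in phase at a single z on |z|=r.
Part (b). At z = 2 (real, on the circle |z| = r):
  p(2) = (0)·2^0 + (2)·2^1 + (-2)·2^2 + (2)·2^3 = 12.
  |p(2)| = 12.
Check: |p(2)| = 12 ≤ 28 = M_tri(2). ✓ Equality does not hold at z = 2 (the coefficients have mixed signs, so the terms do not all align in phase there).

M_tri(2) = 28; |p(2)| = 12; equality at z=2: no.


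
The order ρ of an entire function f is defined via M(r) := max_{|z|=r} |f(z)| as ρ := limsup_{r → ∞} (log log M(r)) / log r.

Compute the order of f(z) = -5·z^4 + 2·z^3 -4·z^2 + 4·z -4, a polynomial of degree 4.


|f(z)| ≤ Σ|c_k|·r^k = O(r^4) as r → ∞. Polynomial growth is O(e^{r^ε}) for every ε > 0 (since r^4/e^{r^ε} → 0), so ρ ≤ ε for all ε > 0, i.e. ρ = 0. Every nonconstant polynomial has order 0.
Therefore ρ = 0.

Order ρ = 0.


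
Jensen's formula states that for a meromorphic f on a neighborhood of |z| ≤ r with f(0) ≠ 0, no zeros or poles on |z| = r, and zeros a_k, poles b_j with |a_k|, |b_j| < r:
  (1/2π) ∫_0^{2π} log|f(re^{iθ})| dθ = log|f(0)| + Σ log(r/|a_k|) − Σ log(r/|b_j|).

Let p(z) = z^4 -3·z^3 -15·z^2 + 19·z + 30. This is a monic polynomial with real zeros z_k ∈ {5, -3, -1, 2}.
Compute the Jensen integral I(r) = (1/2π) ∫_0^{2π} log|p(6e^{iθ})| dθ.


Zeros: -3, -1, 2, 5; r = 6.
Inside |z| < r: -3, -1, 2, 5. Outside (|z| ≥ r): ∅.
p(0) = 30, so log|p(0)| = log(30) = 3.4012.
Apply Jensen: I(r) = log|p(0)| + Σ_k log(r/|z_k|), summed over zeros inside |z| < r.
  log(r/|z_k|) for z_k = 5: log(6/5) = 0.1823
  log(r/|z_k|) for z_k = -3: log(6/3) = 0.6931
  log(r/|z_k|) for z_k = -1: log(6/1) = 1.7918
  log(r/|z_k|) for z_k = 2: log(6/2) = 1.0986
Sum over inside zeros: 3.7658.
I(r) = log|p(0)| + (inside sum) = 3.4012 + 3.7658 = 7.1670.
Closed form (all zeros inside, monic): I(r) = n·log(r) = 4·log(6) = 7.1670. ✓

I(r) ≈ 7.1670.


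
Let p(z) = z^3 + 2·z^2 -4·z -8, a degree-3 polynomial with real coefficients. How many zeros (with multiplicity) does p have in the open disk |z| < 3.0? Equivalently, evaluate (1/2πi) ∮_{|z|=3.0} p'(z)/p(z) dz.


The zeros of p are: -2, -2, 2.
Their magnitudes are: 2, 2, 2.
Zeros with |z| < R = 3.0: -2, -2, 2.
Count = 3.
By the argument principle, (1/2πi) ∮_{|z|=R} p'(z)/p(z) dz equals exactly this count.

Number of zeros inside |z| < 3.0: 3.


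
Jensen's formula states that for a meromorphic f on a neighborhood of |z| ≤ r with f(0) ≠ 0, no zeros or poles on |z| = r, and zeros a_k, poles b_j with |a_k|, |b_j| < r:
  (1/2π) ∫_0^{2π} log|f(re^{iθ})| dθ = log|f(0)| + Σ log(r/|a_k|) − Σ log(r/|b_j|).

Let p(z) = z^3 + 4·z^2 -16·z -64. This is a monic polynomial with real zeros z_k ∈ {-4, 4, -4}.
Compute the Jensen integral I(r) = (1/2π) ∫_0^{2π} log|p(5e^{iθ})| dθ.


Zeros: -4, -4, 4; r = 5.
Inside |z| < r: -4, -4, 4. Outside (|z| ≥ r): ∅.
p(0) = -64, so log|p(0)| = log(64) = 4.1589.
Apply Jensen: I(r) = log|p(0)| + Σ_k log(r/|z_k|), summed over zeros inside |z| < r.
  log(r/|z_k|) for z_k = -4: log(5/4) = 0.2231
  log(r/|z_k|) for z_k = 4: log(5/4) = 0.2231
  log(r/|z_k|) for z_k = -4: log(5/4) = 0.2231
Sum over inside zeros: 0.6694.
I(r) = log|p(0)| + (inside sum) = 4.1589 + 0.6694 = 4.8283.
Closed form (all zeros inside, monic): I(r) = n·log(r) = 3·log(5) = 4.8283. ✓

I(r) ≈ 4.8283.


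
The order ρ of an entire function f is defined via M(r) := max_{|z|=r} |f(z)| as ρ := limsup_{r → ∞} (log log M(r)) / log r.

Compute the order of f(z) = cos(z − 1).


cos(w) is a linear combination of e^{iw} and e^{−iw} (or e^w, e^{−w} in the hyperbolic case), so |cos(w)| ≤ e^{|w|}. With w = z − 1, |w| ≤ 1|z| + 1 = 1r + 1 on |z| = r, giving M(r) ≤ e^{1r + 1}, so ρ ≤ 1. On a suitable ray (z = it for sin/cos; z = t for sinh/cosh, t real → ∞), |cos(z − 1)| grows like e^{1|t|}/2, so ρ ≥ 1. Hence ρ = 1.
Therefore ρ = 1.

Order ρ = 1.


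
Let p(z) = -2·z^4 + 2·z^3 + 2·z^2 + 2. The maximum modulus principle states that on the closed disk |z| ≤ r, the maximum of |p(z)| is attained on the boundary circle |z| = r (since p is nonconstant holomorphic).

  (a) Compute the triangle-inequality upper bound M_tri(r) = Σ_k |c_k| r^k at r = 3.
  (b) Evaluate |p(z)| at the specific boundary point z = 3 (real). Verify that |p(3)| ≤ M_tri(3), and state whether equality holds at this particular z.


Coefficients: c_0 = 2, c_1 = 0, c_2 = 2, c_3 = 2, c_4 = -2. Radius r = 3.
Part (a). Triangle bound: M_tri(r) = Σ_k |c_k| r^k
  = |2|·3^0 + |0|·3^1 + |2|·3^2 + |2|·3^3 + |-2|·3^4
  = 2 + 0 + 18 + 54 + 162 = 236.
This bounds M(r) := max_{|z|=r} |p(z)| from above; equality holds iff all terms c_k z^k can be made to align in phase at a single z on |z|=r.
Part (b). At z = 3 (real, on the circle |z| = r):
  p(3) = (2)·3^0 + (0)·3^1 + (2)·3^2 + (2)·3^3 + (-2)·3^4 = -88.
  |p(3)| = 88.
Check: |p(3)| = 88 ≤ 236 = M_tri(3). ✓ Equality does not hold at z = 3 (the coefficients have mixed signs, so the terms do not all align in phase there).

M_tri(3) = 236; |p(3)| = 88; equality at z=3: no.


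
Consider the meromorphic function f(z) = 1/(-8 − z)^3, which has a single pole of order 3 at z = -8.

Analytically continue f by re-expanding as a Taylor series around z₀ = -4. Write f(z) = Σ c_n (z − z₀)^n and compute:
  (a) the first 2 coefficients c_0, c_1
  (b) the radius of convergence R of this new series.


Let w = z − z₀, so z = z₀ + w.
Then -8 − z = -8 − (z₀ + w) = (-8 − z₀) − w = -4 − w.
f(z) = 1/(-4 − w)^3 = (1/(-4)^3) · (1 − w/(-4))^{−3}.
By the binomial series (1−u)^{−3} = Σ_{n≥0} C(n+2, 2) u^n for |u|<1, with u = w/(-4):
  c_n = C(n+2, 2) / (-4)^(n+3).
  c_0 = 1/(-4)^3 = -1/64.
  c_1 = 3/(-4)^4 = 3/256.
The series is valid for |w/d| < 1, i.e. |z − z₀| < |d|.
Radius of convergence: R = |-8 − z₀| = |-4| = 4 (distance from z₀ to the singularity z = -8).

c_0 = -1/64, c_1 = 3/256; R = 4.


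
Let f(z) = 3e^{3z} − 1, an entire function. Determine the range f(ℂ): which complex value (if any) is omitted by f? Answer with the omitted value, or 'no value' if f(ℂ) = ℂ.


Little Picard bounds the complement of f(ℂ) to at most one point.
e^{3z} is never zero on ℂ, so 3·e^{3z} takes every value in ℂ ∖ {0}. Adding -1 shifts the range to ℂ ∖ {-1}. Thus f omits exactly the value -1.

Omitted value: -1.


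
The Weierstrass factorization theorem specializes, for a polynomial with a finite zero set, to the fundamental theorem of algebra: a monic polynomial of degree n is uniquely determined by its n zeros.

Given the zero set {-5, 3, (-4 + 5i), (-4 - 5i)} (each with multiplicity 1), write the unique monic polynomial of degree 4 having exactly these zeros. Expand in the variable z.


The polynomial is p(z) = ∏_{α ∈ S} (z − α), where S = {-5, 3, (-4 + 5i), (-4 - 5i)}.
Expanding the product yields: p(z) = z^4 + 10·z^3 + 42·z^2 -38·z -615.
Note conjugate pairs combine to real quadratics: (z − (-4+5i))(z − (-4−5i)) = z² + 8z + 41.
The resulting polynomial has degree 4 and real coefficients as required.

p(z) = z^4 + 10·z^3 + 42·z^2 -38·z -615.


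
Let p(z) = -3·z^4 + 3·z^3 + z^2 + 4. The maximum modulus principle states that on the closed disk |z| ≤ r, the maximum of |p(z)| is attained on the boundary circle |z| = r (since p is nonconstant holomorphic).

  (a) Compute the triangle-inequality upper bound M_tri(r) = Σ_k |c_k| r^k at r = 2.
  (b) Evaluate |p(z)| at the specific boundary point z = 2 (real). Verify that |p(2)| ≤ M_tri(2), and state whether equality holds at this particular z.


Coefficients: c_0 = 4, c_1 = 0, c_2 = 1, c_3 = 3, c_4 = -3. Radius r = 2.
Part (a). Triangle bound: M_tri(r) = Σ_k |c_k| r^k
  = |4|·2^0 + |0|·2^1 + |1|·2^2 + |3|·2^3 + |-3|·2^4
  = 4 + 0 + 4 + 24 + 48 = 80.
This bounds M(r) := max_{|z|=r} |p(z)| from above; equality holds iff all terms c_k z^k can be made to align in phase at a single z on |z|=r.
Part (b). At z = 2 (real, on the circle |z| = r):
  p(2) = (4)·2^0 + (0)·2^1 + (1)·2^2 + (3)·2^3 + (-3)·2^4 = -16.
  |p(2)| = 16.
Check: |p(2)| = 16 ≤ 80 = M_tri(2). ✓ Equality does not hold at z = 2 (the coefficients have mixed signs, so the terms do not all align in phase there).

M_tri(2) = 80; |p(2)| = 16; equality at z=2: no.


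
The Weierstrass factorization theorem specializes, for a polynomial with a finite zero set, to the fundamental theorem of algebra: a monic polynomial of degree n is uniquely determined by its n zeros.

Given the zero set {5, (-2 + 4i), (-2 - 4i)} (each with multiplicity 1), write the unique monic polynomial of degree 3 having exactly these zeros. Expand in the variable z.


The polynomial is p(z) = ∏_{α ∈ S} (z − α), where S = {5, (-2 + 4i), (-2 - 4i)}.
Expanding the product yields: p(z) = z^3 -z^2 -100.
Note conjugate pairs combine to real quadratics: (z − (-2+4i))(z − (-2−4i)) = z² + 4z + 20.
The resulting polynomial has degree 3 and real coefficients as required.

p(z) = z^3 -z^2 -100.


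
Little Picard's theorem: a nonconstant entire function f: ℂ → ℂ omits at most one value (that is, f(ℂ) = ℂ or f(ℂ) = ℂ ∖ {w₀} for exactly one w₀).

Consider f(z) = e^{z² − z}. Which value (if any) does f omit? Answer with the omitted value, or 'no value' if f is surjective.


Little Picard bounds the complement of f(ℂ) to at most one point.
The exponent g(z) = z² − z is a nonconstant polynomial, hence surjective onto ℂ. So e^{g(z)} takes every value in {e^w : w ∈ ℂ} = ℂ ∖ {0}. Adding 0 shifts the range to ℂ ∖ {0}. f omits exactly 0.

Omitted value: 0.


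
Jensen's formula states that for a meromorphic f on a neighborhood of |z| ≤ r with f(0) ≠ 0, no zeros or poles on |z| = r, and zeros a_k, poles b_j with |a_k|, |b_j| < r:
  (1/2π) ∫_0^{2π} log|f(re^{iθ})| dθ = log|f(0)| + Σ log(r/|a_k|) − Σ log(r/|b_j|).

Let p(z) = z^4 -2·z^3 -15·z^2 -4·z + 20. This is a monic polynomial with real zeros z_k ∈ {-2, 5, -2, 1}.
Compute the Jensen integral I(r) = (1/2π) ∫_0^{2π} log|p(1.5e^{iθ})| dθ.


Zeros: -2, -2, 1, 5; r = 1.5.
Inside |z| < r: 1. Outside (|z| ≥ r): -2, -2, 5.
p(0) = 20, so log|p(0)| = log(20) = 2.9957.
Apply Jensen: I(r) = log|p(0)| + Σ_k log(r/|z_k|), summed over zeros inside |z| < r.
  log(r/|z_k|) for z_k = 1: log(1.5/1) = 0.4055
  Outside zeros (-2, -2, 5) contribute nothing to the Jensen sum.
Sum over inside zeros: 0.4055.
I(r) = log|p(0)| + (inside sum) = 2.9957 + 0.4055 = 3.4012.
Note: since some zeros are outside |z| ≤ r, the simplified n·log(r) form does NOT apply — only the inside zeros contribute.

I(r) ≈ 3.4012.


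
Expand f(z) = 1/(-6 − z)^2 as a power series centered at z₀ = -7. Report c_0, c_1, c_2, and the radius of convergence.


Let w = z − z₀, so z = z₀ + w.
Then -6 − z = -6 − (z₀ + w) = (-6 − z₀) − w = 1 − w.
f(z) = 1/(1 − w)^2 = (1/(1)^2) · (1 − w/(1))^{−2}.
By the binomial series (1−u)^{−2} = Σ_{n≥0} C(n+1, 1) u^n for |u|<1, with u = w/(1):
  c_n = C(n+1, 1) / (1)^(n+2).
  c_0 = 1/(1)^2 = 1.
  c_1 = 2/(1)^3 = 2.
  c_2 = 3/(1)^4 = 3.
The series is valid for |w/d| < 1, i.e. |z − z₀| < |d|.
Radius of convergence: R = |-6 − z₀| = |1| = 1 (distance from z₀ to the singularity z = -6).

c_0 = 1, c_1 = 2, c_2 = 3; R = 1.


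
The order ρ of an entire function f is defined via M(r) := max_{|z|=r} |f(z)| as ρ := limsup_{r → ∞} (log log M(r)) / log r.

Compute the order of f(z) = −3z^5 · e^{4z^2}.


M(r) = max_{|z|=r} |-3|·|z|^5·|e^{4z^2}| = 3·r^5 · e^{4r^2} (the factors attain their maxima compatibly on |z|=r). Then log M(r) = log 3 + 5·log r + 4r^2, dominated by the last term, so log log M(r) ~ 2·log r. The polynomial factor -3z^5 contributes only a log r term and does not affect the order. ρ = 2.
Therefore ρ = 2.

Order ρ = 2.


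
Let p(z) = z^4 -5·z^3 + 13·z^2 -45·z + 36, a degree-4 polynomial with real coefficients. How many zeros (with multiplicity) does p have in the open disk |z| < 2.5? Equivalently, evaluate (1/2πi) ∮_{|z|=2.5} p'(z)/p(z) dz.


The zeros of p are: 1, 4, (0 + 3i), (0 - 3i).
Their magnitudes are: 1, 4, 3, 3.
Zeros with |z| < R = 2.5: 1.
Count = 1.
By the argument principle, (1/2πi) ∮_{|z|=R} p'(z)/p(z) dz equals exactly this count.

Number of zeros inside |z| < 2.5: 1.


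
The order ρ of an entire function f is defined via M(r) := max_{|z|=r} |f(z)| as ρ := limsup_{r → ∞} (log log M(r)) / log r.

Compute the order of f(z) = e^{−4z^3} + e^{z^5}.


Each summand is entire of order 3 and 5 respectively (as in the single-exponential case). The order of a sum is at most the max of the orders, so ρ ≤ 5. For the lower bound: on |z|=r choose arg z so that 1z^5 is real positive; then |e^{1z^5}| = e^{1r^5} while |e^{-4z^3}| ≤ e^{4r^3} = o(e^{1r^5}). So |f| ≥ e^{1r^5}(1 − o(1)) and ρ ≥ 5. Hence ρ = max(3, 5) = 5.
Therefore ρ = 5.

Order ρ = 5.


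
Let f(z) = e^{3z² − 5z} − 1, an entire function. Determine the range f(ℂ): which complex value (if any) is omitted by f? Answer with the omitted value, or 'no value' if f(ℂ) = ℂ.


Little Picard bounds the complement of f(ℂ) to at most one point.
The exponent g(z) = 3z² − 5z is a nonconstant polynomial, hence surjective onto ℂ. So e^{g(z)} takes every value in {e^w : w ∈ ℂ} = ℂ ∖ {0}. Adding -1 shifts the range to ℂ ∖ {-1}. f omits exactly -1.

Omitted value: -1.


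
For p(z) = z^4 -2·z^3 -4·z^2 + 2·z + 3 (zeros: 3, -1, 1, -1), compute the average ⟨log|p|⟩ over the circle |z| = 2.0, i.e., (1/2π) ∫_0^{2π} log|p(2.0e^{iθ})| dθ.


Zeros: -1, -1, 1, 3; r = 2.0.
Inside |z| < r: -1, -1, 1. Outside (|z| ≥ r): 3.
p(0) = 3, so log|p(0)| = log(3) = 1.0986.
Apply Jensen: I(r) = log|p(0)| + Σ_k log(r/|z_k|), summed over zeros inside |z| < r.
  log(r/|z_k|) for z_k = -1: log(2.0/1) = 0.6931
  log(r/|z_k|) for z_k = 1: log(2.0/1) = 0.6931
  log(r/|z_k|) for z_k = -1: log(2.0/1) = 0.6931
  Outside zeros (3) contribute nothing to the Jensen sum.
Sum over inside zeros: 2.0794.
I(r) = log|p(0)| + (inside sum) = 1.0986 + 2.0794 = 3.1781.
Note: since some zeros are outside |z| ≤ r, the simplified n·log(r) form does NOT apply — only the inside zeros contribute.

I(r) ≈ 3.1781.


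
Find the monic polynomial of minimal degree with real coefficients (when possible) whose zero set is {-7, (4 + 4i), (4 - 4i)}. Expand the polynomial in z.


The polynomial is p(z) = ∏_{α ∈ S} (z − α), where S = {-7, (4 + 4i), (4 - 4i)}.
Expanding the product yields: p(z) = z^3 -z^2 -24·z + 224.
Note conjugate pairs combine to real quadratics: (z − (4+4i))(z − (4−4i)) = z² − 8z + 32.
The resulting polynomial has degree 3 and real coefficients as required.

p(z) = z^3 -z^2 -24·z + 224.


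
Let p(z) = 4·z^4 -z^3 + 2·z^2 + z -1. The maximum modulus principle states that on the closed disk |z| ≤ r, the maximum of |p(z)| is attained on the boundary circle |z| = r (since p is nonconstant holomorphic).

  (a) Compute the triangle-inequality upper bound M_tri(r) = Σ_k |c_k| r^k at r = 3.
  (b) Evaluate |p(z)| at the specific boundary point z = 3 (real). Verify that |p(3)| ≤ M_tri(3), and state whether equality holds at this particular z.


Coefficients: c_0 = -1, c_1 = 1, c_2 = 2, c_3 = -1, c_4 = 4. Radius r = 3.
Part (a). Triangle bound: M_tri(r) = Σ_k |c_k| r^k
  = |-1|·3^0 + |1|·3^1 + |2|·3^2 + |-1|·3^3 + |4|·3^4
  = 1 + 3 + 18 + 27 + 324 = 373.
This bounds M(r) := max_{|z|=r} |p(z)| from above; equality holds iff all terms c_k z^k can be made to align in phase at a single z on |z|=r.
Part (b). At z = 3 (real, on the circle |z| = r):
  p(3) = (-1)·3^0 + (1)·3^1 + (2)·3^2 + (-1)·3^3 + (4)·3^4 = 317.
  |p(3)| = 317.
Check: |p(3)| = 317 ≤ 373 = M_tri(3). ✓ Equality does not hold at z = 3 (the coefficients have mixed signs, so the terms do not all align in phase there).

M_tri(3) = 373; |p(3)| = 317; equality at z=3: no.


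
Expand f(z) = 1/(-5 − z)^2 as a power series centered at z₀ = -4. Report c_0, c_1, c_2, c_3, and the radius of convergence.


Let w = z − z₀, so z = z₀ + w.
Then -5 − z = -5 − (z₀ + w) = (-5 − z₀) − w = -1 − w.
f(z) = 1/(-1 − w)^2 = (1/(-1)^2) · (1 − w/(-1))^{−2}.
By the binomial series (1−u)^{−2} = Σ_{n≥0} C(n+1, 1) u^n for |u|<1, with u = w/(-1):
  c_n = C(n+1, 1) / (-1)^(n+2).
  c_0 = 1/(-1)^2 = 1.
  c_1 = 2/(-1)^3 = -2.
  c_2 = 3/(-1)^4 = 3.
  c_3 = 4/(-1)^5 = -4.
The series is valid for |w/d| < 1, i.e. |z − z₀| < |d|.
Radius of convergence: R = |-5 − z₀| = |-1| = 1 (distance from z₀ to the singularity z = -5).

c_0 = 1, c_1 = -2, c_2 = 3, c_3 = -4; R = 1.


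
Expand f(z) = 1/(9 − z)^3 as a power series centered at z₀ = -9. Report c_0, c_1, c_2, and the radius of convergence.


Let w = z − z₀, so z = z₀ + w.
Then 9 − z = 9 − (z₀ + w) = (9 − z₀) − w = 18 − w.
f(z) = 1/(18 − w)^3 = (1/(18)^3) · (1 − w/(18))^{−3}.
By the binomial series (1−u)^{−3} = Σ_{n≥0} C(n+2, 2) u^n for |u|<1, with u = w/(18):
  c_n = C(n+2, 2) / (18)^(n+3).
  c_0 = 1/(18)^3 = 1/5832.
  c_1 = 3/(18)^4 = 1/34992.
  c_2 = 6/(18)^5 = 1/314928.
The series is valid for |w/d| < 1, i.e. |z − z₀| < |d|.
Radius of convergence: R = |9 − z₀| = |18| = 18 (distance from z₀ to the singularity z = 9).

c_0 = 1/5832, c_1 = 1/34992, c_2 = 1/314928; R = 18.


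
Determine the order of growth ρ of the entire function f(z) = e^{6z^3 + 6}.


|e^{6z^3 + 6}| = e^{Re(6·z^3) + 6} ≤ e^{6|z|^3 + 6} = e^{6r^3 + 6} on |z| = r, so ρ ≤ 3. Choosing z on |z|=r so that 6·z^3 is real positive (always possible by picking arg z appropriately) gives |f(z)| = e^{6r^3 + 6}, matching the bound. The additive constant 6 does not affect log log M(r) ~ 3·log r. Hence ρ = 3.
Therefore ρ = 3.

Order ρ = 3.


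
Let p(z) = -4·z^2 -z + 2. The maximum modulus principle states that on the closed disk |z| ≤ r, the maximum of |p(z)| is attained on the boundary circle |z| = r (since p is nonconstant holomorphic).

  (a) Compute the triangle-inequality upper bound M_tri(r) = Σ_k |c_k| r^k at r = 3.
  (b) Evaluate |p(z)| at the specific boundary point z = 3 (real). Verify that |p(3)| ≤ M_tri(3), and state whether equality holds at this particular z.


Coefficients: c_0 = 2, c_1 = -1, c_2 = -4. Radius r = 3.
Part (a). Triangle bound: M_tri(r) = Σ_k |c_k| r^k
  = |2|·3^0 + |-1|·3^1 + |-4|·3^2
  = 2 + 3 + 36 = 41.
This bounds M(r) := max_{|z|=r} |p(z)| from above; equality holds iff all terms c_k z^k can be made to align in phase at a single z on |z|=r.
Part (b). At z = 3 (real, on the circle |z| = r):
  p(3) = (2)·3^0 + (-1)·3^1 + (-4)·3^2 = -37.
  |p(3)| = 37.
Check: |p(3)| = 37 ≤ 41 = M_tri(3). ✓ Equality does not hold at z = 3 (the coefficients have mixed signs, so the terms do not all align in phase there).

M_tri(3) = 41; |p(3)| = 37; equality at z=3: no.


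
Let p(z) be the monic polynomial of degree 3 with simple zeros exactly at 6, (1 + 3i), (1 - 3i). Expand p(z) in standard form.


The polynomial is p(z) = ∏_{α ∈ S} (z − α), where S = {6, (1 + 3i), (1 - 3i)}.
Expanding the product yields: p(z) = z^3 -8·z^2 + 22·z -60.
Note conjugate pairs combine to real quadratics: (z − (1+3i))(z − (1−3i)) = z² − 2z + 10.
The resulting polynomial has degree 3 and real coefficients as required.

p(z) = z^3 -8·z^2 + 22·z -60.


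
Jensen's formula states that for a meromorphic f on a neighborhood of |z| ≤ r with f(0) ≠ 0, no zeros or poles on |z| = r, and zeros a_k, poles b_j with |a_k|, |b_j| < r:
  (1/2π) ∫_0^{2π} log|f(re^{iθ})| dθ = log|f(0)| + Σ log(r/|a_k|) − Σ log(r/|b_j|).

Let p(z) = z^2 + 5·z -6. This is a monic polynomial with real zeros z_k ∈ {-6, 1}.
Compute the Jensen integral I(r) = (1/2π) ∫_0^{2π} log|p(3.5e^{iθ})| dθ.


Zeros: -6, 1; r = 3.5.
Inside |z| < r: 1. Outside (|z| ≥ r): -6.
p(0) = -6, so log|p(0)| = log(6) = 1.7918.
Apply Jensen: I(r) = log|p(0)| + Σ_k log(r/|z_k|), summed over zeros inside |z| < r.
  log(r/|z_k|) for z_k = 1: log(3.5/1) = 1.2528
  Outside zeros (-6) contribute nothing to the Jensen sum.
Sum over inside zeros: 1.2528.
I(r) = log|p(0)| + (inside sum) = 1.7918 + 1.2528 = 3.0445.
Note: since some zeros are outside |z| ≤ r, the simplified n·log(r) form does NOT apply — only the inside zeros contribute.

I(r) ≈ 3.0445.


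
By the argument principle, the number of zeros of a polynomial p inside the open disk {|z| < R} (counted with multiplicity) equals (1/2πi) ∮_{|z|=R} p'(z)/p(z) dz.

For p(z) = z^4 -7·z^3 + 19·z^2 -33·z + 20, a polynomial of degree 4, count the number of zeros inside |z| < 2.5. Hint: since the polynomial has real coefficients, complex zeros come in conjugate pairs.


The zeros of p are: 1, 4, (1 + 2i), (1 - 2i).
Their magnitudes are: 1, 4, 2.236, 2.236.
Zeros with |z| < R = 2.5: 1, (1 + 2i), (1 - 2i).
Count = 3.
By the argument principle, (1/2πi) ∮_{|z|=R} p'(z)/p(z) dz equals exactly this count.

Number of zeros inside |z| < 2.5: 3.


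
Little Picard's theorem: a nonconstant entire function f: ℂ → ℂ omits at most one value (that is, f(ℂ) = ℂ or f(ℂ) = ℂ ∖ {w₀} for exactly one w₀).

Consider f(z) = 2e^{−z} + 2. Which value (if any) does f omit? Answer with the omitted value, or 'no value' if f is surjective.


Little Picard bounds the complement of f(ℂ) to at most one point.
e^{−z} is never zero on ℂ, so 2·e^{−z} takes every value in ℂ ∖ {0}. Adding 2 shifts the range to ℂ ∖ {2}. Thus f omits exactly the value 2.

Omitted value: 2.


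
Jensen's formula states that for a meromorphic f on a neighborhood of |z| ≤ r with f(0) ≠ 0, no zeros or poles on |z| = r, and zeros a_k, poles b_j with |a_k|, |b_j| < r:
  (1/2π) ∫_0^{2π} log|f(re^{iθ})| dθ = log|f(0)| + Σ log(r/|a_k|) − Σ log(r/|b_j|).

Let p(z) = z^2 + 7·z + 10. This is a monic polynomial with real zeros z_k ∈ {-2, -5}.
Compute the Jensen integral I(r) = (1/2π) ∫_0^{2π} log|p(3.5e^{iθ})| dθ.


Zeros: -5, -2; r = 3.5.
Inside |z| < r: -2. Outside (|z| ≥ r): -5.
p(0) = 10, so log|p(0)| = log(10) = 2.3026.
Apply Jensen: I(r) = log|p(0)| + Σ_k log(r/|z_k|), summed over zeros inside |z| < r.
  log(r/|z_k|) for z_k = -2: log(3.5/2) = 0.5596
  Outside zeros (-5) contribute nothing to the Jensen sum.
Sum over inside zeros: 0.5596.
I(r) = log|p(0)| + (inside sum) = 2.3026 + 0.5596 = 2.8622.
Note: since some zeros are outside |z| ≤ r, the simplified n·log(r) form does NOT apply — only the inside zeros contribute.

I(r) ≈ 2.8622.


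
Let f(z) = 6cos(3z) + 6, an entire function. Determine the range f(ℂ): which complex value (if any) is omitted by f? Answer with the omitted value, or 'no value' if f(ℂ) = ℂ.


Little Picard bounds the complement of f(ℂ) to at most one point.
cos is entire and surjective onto ℂ: for every w ∈ ℂ, cos(ζ) = w has a solution ζ ∈ ℂ (e.g., via the complex inverse arccos). With ζ = 3z this gives z = ζ/(3). Then 6·cos(3z) takes every value in 6·ℂ = ℂ, and adding 6 is a bijection of ℂ. So f is surjective and omits no value. (Note: only on the real line is cos bounded by [−1, 1].)

Omitted value: no value.


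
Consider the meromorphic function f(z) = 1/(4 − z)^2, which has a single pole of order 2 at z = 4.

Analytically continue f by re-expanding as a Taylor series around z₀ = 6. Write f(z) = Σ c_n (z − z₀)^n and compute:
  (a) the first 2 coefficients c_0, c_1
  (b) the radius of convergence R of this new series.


Let w = z − z₀, so z = z₀ + w.
Then 4 − z = 4 − (z₀ + w) = (4 − z₀) − w = -2 − w.
f(z) = 1/(-2 − w)^2 = (1/(-2)^2) · (1 − w/(-2))^{−2}.
By the binomial series (1−u)^{−2} = Σ_{n≥0} C(n+1, 1) u^n for |u|<1, with u = w/(-2):
  c_n = C(n+1, 1) / (-2)^(n+2).
  c_0 = 1/(-2)^2 = 1/4.
  c_1 = 2/(-2)^3 = -1/4.
The series is valid for |w/d| < 1, i.e. |z − z₀| < |d|.
Radius of convergence: R = |4 − z₀| = |-2| = 2 (distance from z₀ to the singularity z = 4).

c_0 = 1/4, c_1 = -1/4; R = 2.


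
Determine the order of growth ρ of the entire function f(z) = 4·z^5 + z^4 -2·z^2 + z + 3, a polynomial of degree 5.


|f(z)| ≤ Σ|c_k|·r^k = O(r^5) as r → ∞. Polynomial growth is O(e^{r^ε}) for every ε > 0 (since r^5/e^{r^ε} → 0), so ρ ≤ ε for all ε > 0, i.e. ρ = 0. Every nonconstant polynomial has order 0.
Therefore ρ = 0.

Order ρ = 0.


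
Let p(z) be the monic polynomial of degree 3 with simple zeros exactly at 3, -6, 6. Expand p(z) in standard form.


The polynomial is p(z) = ∏_{α ∈ S} (z − α), where S = {3, -6, 6}.
Expanding the product yields: p(z) = z^3 -3·z^2 -36·z + 108.
The resulting polynomial has degree 3 and real coefficients as required.

p(z) = z^3 -3·z^2 -36·z + 108.


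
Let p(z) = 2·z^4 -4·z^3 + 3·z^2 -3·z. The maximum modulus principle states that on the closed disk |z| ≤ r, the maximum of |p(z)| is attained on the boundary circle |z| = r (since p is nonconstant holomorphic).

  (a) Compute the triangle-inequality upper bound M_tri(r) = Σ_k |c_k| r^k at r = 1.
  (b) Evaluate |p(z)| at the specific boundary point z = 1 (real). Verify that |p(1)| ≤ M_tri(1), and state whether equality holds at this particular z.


Coefficients: c_0 = 0, c_1 = -3, c_2 = 3, c_3 = -4, c_4 = 2. Radius r = 1.
Part (a). Triangle bound: M_tri(r) = Σ_k |c_k| r^k
  = |0|·1^0 + |-3|·1^1 + |3|·1^2 + |-4|·1^3 + |2|·1^4
  = 0 + 3 + 3 + 4 + 2 = 12.
This bounds M(r) := max_{|z|=r} |p(z)| from above; equality holds iff all terms c_k z^k can be made to align in phase at a single z on |z|=r.
Part (b). At z = 1 (real, on the circle |z| = r):
  p(1) = (0)·1^0 + (-3)·1^1 + (3)·1^2 + (-4)·1^3 + (2)·1^4 = -2.
  |p(1)| = 2.
Check: |p(1)| = 2 ≤ 12 = M_tri(1). ✓ Equality does not hold at z = 1 (the coefficients have mixed signs, so the terms do not all align in phase there).

M_tri(1) = 12; |p(1)| = 2; equality at z=1: no.


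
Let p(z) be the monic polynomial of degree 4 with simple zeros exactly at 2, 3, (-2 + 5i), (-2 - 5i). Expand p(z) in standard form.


The polynomial is p(z) = ∏_{α ∈ S} (z − α), where S = {2, 3, (-2 + 5i), (-2 - 5i)}.
Expanding the product yields: p(z) = z^4 -z^3 + 15·z^2 -121·z + 174.
Note conjugate pairs combine to real quadratics: (z − (-2+5i))(z − (-2−5i)) = z² + 4z + 29.
The resulting polynomial has degree 4 and real coefficients as required.

p(z) = z^4 -z^3 + 15·z^2 -121·z + 174.


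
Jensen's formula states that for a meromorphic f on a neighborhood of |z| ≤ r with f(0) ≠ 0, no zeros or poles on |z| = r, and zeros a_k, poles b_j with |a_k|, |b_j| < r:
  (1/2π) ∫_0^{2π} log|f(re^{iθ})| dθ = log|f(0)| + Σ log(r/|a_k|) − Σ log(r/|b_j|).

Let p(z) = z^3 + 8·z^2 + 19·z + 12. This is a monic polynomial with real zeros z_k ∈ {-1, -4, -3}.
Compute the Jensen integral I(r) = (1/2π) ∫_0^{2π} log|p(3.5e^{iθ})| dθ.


Zeros: -4, -3, -1; r = 3.5.
Inside |z| < r: -3, -1. Outside (|z| ≥ r): -4.
p(0) = 12, so log|p(0)| = log(12) = 2.4849.
Apply Jensen: I(r) = log|p(0)| + Σ_k log(r/|z_k|), summed over zeros inside |z| < r.
  log(r/|z_k|) for z_k = -1: log(3.5/1) = 1.2528
  log(r/|z_k|) for z_k = -3: log(3.5/3) = 0.1542
  Outside zeros (-4) contribute nothing to the Jensen sum.
Sum over inside zeros: 1.4069.
I(r) = log|p(0)| + (inside sum) = 2.4849 + 1.4069 = 3.8918.
Note: since some zeros are outside |z| ≤ r, the simplified n·log(r) form does NOT apply — only the inside zeros contribute.

I(r) ≈ 3.8918.


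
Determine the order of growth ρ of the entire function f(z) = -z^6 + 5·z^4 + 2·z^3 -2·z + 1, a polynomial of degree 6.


|f(z)| ≤ Σ|c_k|·r^k = O(r^6) as r → ∞. Polynomial growth is O(e^{r^ε}) for every ε > 0 (since r^6/e^{r^ε} → 0), so ρ ≤ ε for all ε > 0, i.e. ρ = 0. Every nonconstant polynomial has order 0.
Therefore ρ = 0.

Order ρ = 0.
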